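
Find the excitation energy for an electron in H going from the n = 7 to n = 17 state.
0.23 eV

The energy levels of a hydrogen-like atom are E_n = -13.6057 eV / n².

Energy at n = 7: E_7 = -13.6057 / 7² = -0.27767 eV
Energy at n = 17: E_17 = -13.6057 / 17² = -0.04708 eV

The excitation energy is the difference:
ΔE = E_17 - E_7
ΔE = -0.04708 - (-0.27767)
ΔE = 0.23 eV

Since this is positive, energy must be absorbed (photon absorption).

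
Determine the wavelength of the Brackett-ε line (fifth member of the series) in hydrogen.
1816.92248 nm

The lines of a series are numbered from the longest wavelength (smallest ΔE) outward; the fifth line is the transition from n = n_f + 5 to n_f.
The Brackett series has all transitions ending at n_f = 4.

For H, the fifth line (ε-line) is the jump from n = 9 to n = 4:
E_9 = -13.6057 / 9² = -0.16797160494 eV
E_4 = -13.6057 / 4² = -0.85035625000 eV
ΔE = E_9 - E_4 = 0.68238464506 eV

λ = hc/E = 1239.84 eV·nm / 0.68238464506 eV
λ = 1816.92248 nm

This is the ε-line of the Brackett series in H.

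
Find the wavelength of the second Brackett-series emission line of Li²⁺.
291.60484 nm

The lines of a series are numbered from the longest wavelength (smallest ΔE) outward; the second line is the transition from n = n_f + 2 to n_f.
The Brackett series has all transitions ending at n_f = 4.

For Li²⁺ (Z = 3), the second line (β-line) is the jump from n = 6 to n = 4:
E_6 = -13.6057 × 3² / 6² = -3.401425000 eV
E_4 = -13.6057 × 3² / 4² = -7.653206250 eV
ΔE = E_6 - E_4 = 4.251781250 eV

λ = hc/E = 1239.84 eV·nm / 4.251781250 eV
λ = 291.60484 nm

This is the β-line of the Brackett series in Li²⁺.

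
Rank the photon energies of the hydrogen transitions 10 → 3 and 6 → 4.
10 → 3

Calculate the energy for each transition:

Transition 10 → 3:
ΔE₁ = |E_3 - E_10| = |-13.6057/3² - (-13.6057/10²)|
ΔE₁ = |-1.51174444 - (-0.13605700)| = 1.37569 eV

Transition 6 → 4:
ΔE₂ = |E_4 - E_6| = |-13.6057/4² - (-13.6057/6²)|
ΔE₂ = |-0.85035625 - (-0.37793611)| = 0.47242 eV

Since 1.37569 eV > 0.47242 eV, the transition 10 → 3 emits the more energetic photon.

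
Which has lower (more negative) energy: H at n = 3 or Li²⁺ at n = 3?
Li²⁺ at n = 3 (E = -13.606 eV)

Using E_n = -13.6057 Z² / n² eV:

H (Z = 1) at n = 3:
E = -13.6057 × 1² / 3² = -13.6057 × 1 / 9 = -1.511744 eV

Li²⁺ (Z = 3) at n = 3:
E = -13.6057 × 3² / 3² = -13.6057 × 9 / 9 = -13.605700 eV

Since -13.605700 eV < -1.511744 eV,
Li²⁺ at n = 3 is more tightly bound (requires more energy to ionize).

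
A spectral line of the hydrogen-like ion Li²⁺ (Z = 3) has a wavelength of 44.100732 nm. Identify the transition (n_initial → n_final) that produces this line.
n = 7 → n = 2

First, find the photon energy from the wavelength (hc = 1239.84 eV·nm):
E = hc/λ = 1239.84 eV·nm / 44.100732 nm = 28.113819 eV

The energy levels of Li²⁺ satisfy E_n = -13.6057 × 3² / n² eV, so an emission n_i → n_f releases
ΔE = 13.6057 × 3² × (1/n_f² − 1/n_i²) eV.

Setting ΔE equal to the photon energy:
1/n_f² − 1/n_i² = 28.113819 / (13.6057 × 3²) = 0.22959184

Since 1/n_i² must be positive, we need 1/n_f² > 0.22959184, i.e. n_f ≤ 2. For each allowed n_f, solve n_i = (1/n_f² − 0.22959184)^(−1/2) and check whether it is a whole number:
  n_f = 1: 1/n_i² = 1.00000000 − 0.22959184 = 0.77040816 → n_i = 1.139  (not an integer) ✗
  n_f = 2: 1/n_i² = 0.25000000 − 0.22959184 = 0.02040816 → n_i = 7.000  → integer, n_i = 7 ✓

Only n_f = 2 gives an integer upper level, n_i = 7.

The transition is from n = 7 to n = 2 (emission).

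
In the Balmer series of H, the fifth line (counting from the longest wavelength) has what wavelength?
396.9066 nm

The lines of a series are numbered from the longest wavelength (smallest ΔE) outward; the fifth line is the transition from n = n_f + 5 to n_f.
The Balmer series has all transitions ending at n_f = 2.

For H, the fifth line (ε-line) is the jump from n = 7 to n = 2:
E_7 = -13.6057 / 7² = -0.27766735 eV
E_2 = -13.6057 / 2² = -3.40142500 eV
ΔE = E_7 - E_2 = 3.12375765 eV

λ = hc/E = 1239.84 eV·nm / 3.12375765 eV
λ = 396.9066 nm

This is the ε-line of the Balmer series in H.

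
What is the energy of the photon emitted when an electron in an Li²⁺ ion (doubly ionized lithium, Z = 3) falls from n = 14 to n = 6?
2.77667 eV

The energy levels are E_n = -13.6057 Z² eV / n².

Energy at n = 14: E_14 = -13.6057 × 3² / 14² = -0.62475153 eV
Energy at n = 6: E_6 = -13.6057 × 3² / 6² = -3.40142500 eV

For emission (electron falling to lower state), the photon energy is:
E_photon = E_14 - E_6 = |-0.62475153 - (-3.40142500)|
E_photon = 2.77667 eV

This energy is carried away by the emitted photon.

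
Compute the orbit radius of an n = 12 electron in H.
7.6202 nm (or 76.2015 Å)

The Bohr radius formula is:
r_n = n² a₀ / Z

where a₀ = 0.0529177 nm is the Bohr radius.

For H (Z = 1) at n = 12:
r_12 = 12² × 0.0529177 nm / 1
r_12 = 144 × 0.0529177 nm / 1
r_12 = 7.62015 nm / 1
r_12 = 7.6202 nm

The electron orbits at approximately 7.6202 nm from the nucleus.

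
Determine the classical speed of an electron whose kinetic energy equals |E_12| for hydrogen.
1.82e+05 m/s (or 0.06081% of c)

The binding energy at n = 12 for hydrogen is:
E_12 = -13.6057/12² = -0.0944840 eV
|E_12| = 0.0944840 eV

Convert to Joules:
KE = 0.0944840 eV × (1.602177 × 10⁻¹⁹ J/eV) = 1.5138e-20 J

Using KE = ½mv²:
v = √(2·KE/m_e)
v = √(2 × 1.5138e-20 J / 9.10938 × 10⁻³¹ kg)
v = 1.82e+05 m/s

This is approximately 0.06081% the speed of light.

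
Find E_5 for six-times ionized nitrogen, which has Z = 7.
-26.6672 eV

For hydrogen-like ions, the energy levels scale with Z²:
E_n = -13.6057 Z² / n² eV

For N⁶⁺ (Z = 7) at n = 5:
E_5 = -13.6057 × 7² / 5²
E_5 = -13.6057 × 49 / 25
E_5 = -666.6793 / 25
E_5 = -26.6672 eV

The energy is 49 times more negative than hydrogen at the same n due to the stronger nuclear charge.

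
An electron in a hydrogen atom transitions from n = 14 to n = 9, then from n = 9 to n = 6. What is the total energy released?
0.308519 eV

The energy levels of hydrogen are E_n = -13.6057 / n² eV.

First transition (14 → 9):
ΔE₁ = |E_9 - E_14|
ΔE₁ = |-0.167971604938 - (-0.069416836735)| = 0.098554768 eV

Second transition (9 → 6):
ΔE₂ = |E_6 - E_9|
ΔE₂ = |-0.377936111111 - (-0.167971604938)| = 0.209964506 eV

Total energy released:
E_total = ΔE₁ + ΔE₂ = 0.098554768 + 0.209964506 = 0.308519 eV

Note: This equals the direct transition 14 → 6: 0.308519 eV ✓
Energy is conserved regardless of the path taken.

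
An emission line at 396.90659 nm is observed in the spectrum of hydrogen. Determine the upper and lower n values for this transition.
n = 7 → n = 2

First, find the photon energy from the wavelength (hc = 1239.84 eV·nm):
E = hc/λ = 1239.84 eV·nm / 396.90659 nm = 3.1237577 eV

The energy levels of hydrogen satisfy E_n = -13.6057 / n² eV, so an emission n_i → n_f releases
ΔE = 13.6057 × (1/n_f² − 1/n_i²) eV.

Setting ΔE equal to the photon energy:
1/n_f² − 1/n_i² = 3.1237577 / 13.6057 = 0.22959184

Since 1/n_i² must be positive, we need 1/n_f² > 0.22959184, i.e. n_f ≤ 2. For each allowed n_f, solve n_i = (1/n_f² − 0.22959184)^(−1/2) and check whether it is a whole number:
  n_f = 1: 1/n_i² = 1.00000000 − 0.22959184 = 0.77040816 → n_i = 1.139  (not an integer) ✗
  n_f = 2: 1/n_i² = 0.25000000 − 0.22959184 = 0.02040816 → n_i = 7.000  → integer, n_i = 7 ✓

Only n_f = 2 gives an integer upper level, n_i = 7.

The transition is from n = 7 to n = 2 (emission).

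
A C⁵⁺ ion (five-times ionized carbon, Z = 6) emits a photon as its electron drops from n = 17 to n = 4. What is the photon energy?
28.9180 eV

The energy levels are E_n = -13.6057 Z² eV / n².

Energy at n = 17: E_17 = -13.6057 × 6² / 17² = -1.6948277 eV
Energy at n = 4: E_4 = -13.6057 × 6² / 4² = -30.6128250 eV

For emission (electron falling to lower state), the photon energy is:
E_photon = E_17 - E_4 = |-1.6948277 - (-30.6128250)|
E_photon = 28.9180 eV

This energy is carried away by the emitted photon.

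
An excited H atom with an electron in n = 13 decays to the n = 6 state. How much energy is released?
0.29743 eV

The energy levels are E_n = -13.6057 eV / n².

Energy at n = 13: E_13 = -13.6057 / 13² = -0.08050710 eV
Energy at n = 6: E_6 = -13.6057 / 6² = -0.37793611 eV

For emission (electron falling to lower state), the photon energy is:
E_photon = E_13 - E_6 = |-0.08050710 - (-0.37793611)|
E_photon = 0.29743 eV

This energy is carried away by the emitted photon.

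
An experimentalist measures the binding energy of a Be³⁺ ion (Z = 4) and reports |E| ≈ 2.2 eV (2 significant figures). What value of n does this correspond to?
n = 10

The exact energy levels follow E_n = -13.6057 Z² / n² eV with Z = 4.

The measured value (-2.2 eV) is reported to only 2 significant figures, so we must test candidate n values and see which one matches to that precision.

Candidate energies:
  n = 8:  E = -13.6057 × 4² / 8² = -3.40143 eV
  n = 9:  E = -13.6057 × 4² / 9² = -2.68755 eV
  n = 10:  E = -13.6057 × 4² / 10² = -2.17691 eV  ← matches
  n = 11:  E = -13.6057 × 4² / 11² = -1.79910 eV
  n = 12:  E = -13.6057 × 4² / 12² = -1.51174 eV

Checking against the measurement of -2.2 eV (2 sig figs), only n = 10 agrees:
E_10 = -2.17691 eV, which rounds to -2.2 eV ✓

Therefore n = 10.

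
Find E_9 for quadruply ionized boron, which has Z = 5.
-4.199290 eV

For hydrogen-like ions, the energy levels scale with Z²:
E_n = -13.6057 Z² / n² eV

For B⁴⁺ (Z = 5) at n = 9:
E_9 = -13.6057 × 5² / 9²
E_9 = -13.6057 × 25 / 81
E_9 = -340.1425 / 81
E_9 = -4.199290 eV

The energy is 25 times more negative than hydrogen at the same n due to the stronger nuclear charge.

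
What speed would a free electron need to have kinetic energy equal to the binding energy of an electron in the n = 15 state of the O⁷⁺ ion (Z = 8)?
1.1668e+06 m/s (or 0.39% of c)

The binding energy at n = 15 for O⁷⁺ is:
E_15 = -13.6057 × 8²/15² = -3.8700658 eV
|E_15| = 3.8700658 eV

Convert to Joules:
KE = 3.8700658 eV × (1.602177 × 10⁻¹⁹ J/eV) = 6.200530e-19 J

Using KE = ½mv²:
v = √(2·KE/m_e)
v = √(2 × 6.200530e-19 J / 9.10938 × 10⁻³¹ kg)
v = 1.1668e+06 m/s

This is approximately 0.39% the speed of light.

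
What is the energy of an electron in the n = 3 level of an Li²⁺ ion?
-13.6057 eV

For hydrogen-like ions, the energy levels scale with Z²:
E_n = -13.6057 Z² / n² eV

For Li²⁺ (Z = 3) at n = 3:
E_3 = -13.6057 × 3² / 3²
E_3 = -13.6057 × 9 / 9
E_3 = -122.4513 / 9
E_3 = -13.6057 eV

The energy is 9 times more negative than hydrogen at the same n due to the stronger nuclear charge.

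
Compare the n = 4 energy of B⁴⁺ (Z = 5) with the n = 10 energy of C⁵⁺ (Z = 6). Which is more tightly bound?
B⁴⁺ at n = 4 (E = -21.25891 eV)

Using E_n = -13.6057 Z² / n² eV:

B⁴⁺ (Z = 5) at n = 4:
E = -13.6057 × 5² / 4² = -13.6057 × 25 / 16 = -21.25890625 eV

C⁵⁺ (Z = 6) at n = 10:
E = -13.6057 × 6² / 10² = -13.6057 × 36 / 100 = -4.89805200 eV

Since -21.25890625 eV < -4.89805200 eV,
B⁴⁺ at n = 4 is more tightly bound (requires more energy to ionize).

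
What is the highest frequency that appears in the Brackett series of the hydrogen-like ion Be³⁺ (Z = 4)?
3.29e+15 Hz

The series limit corresponds to the transition from n = ∞ to n = 4.
This is the highest energy (shortest wavelength) transition in the Brackett series.

E_∞ = 0 eV
E_4 = -13.6057 × 4² / 4² = -13.605700 eV

Energy at series limit:
ΔE = E_∞ - E_4 = 0 - (-13.605700) = 13.605700 eV
E = 13.605700 eV × (1.602177 × 10⁻¹⁹ J/eV) = 2.1799e-18 J
f = E/h = 2.1799e-18 J / (6.62607 × 10⁻³⁴ J·s) = 3.29e+15 Hz

This energy equals the ionization energy from the n = 4 state of Be³⁺.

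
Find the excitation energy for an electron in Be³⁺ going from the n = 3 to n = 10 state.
22.0110 eV

The energy levels of a hydrogen-like atom are E_n = -13.6057 Z² eV / n².

Energy at n = 3: E_3 = -13.6057 × 4² / 3² = -24.1879111 eV
Energy at n = 10: E_10 = -13.6057 × 4² / 10² = -2.1769120 eV

The excitation energy is the difference:
ΔE = E_10 - E_3
ΔE = -2.1769120 - (-24.1879111)
ΔE = 22.0110 eV

Since this is positive, energy must be absorbed (photon absorption).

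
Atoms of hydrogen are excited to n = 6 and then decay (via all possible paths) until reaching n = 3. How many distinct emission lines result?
6

The electron can occupy levels n = 3, 4, ..., 6 during de-excitation — that is m = 6 - 3 + 1 = 4 distinct levels.

The number of distinct spectral lines equals the number of ways to choose 2 of these m levels (each pair gives one possible emission transition):

Number of lines = m(m-1)/2 = 4×3/2 = 6

These correspond to all possible transitions between the 4 levels:
6 → 5, 6 → 4, 6 → 3, 5 → 4, 5 → 3, 4 → 3

Each transition produces a photon with a unique energy (and thus wavelength). This count does not depend on Z.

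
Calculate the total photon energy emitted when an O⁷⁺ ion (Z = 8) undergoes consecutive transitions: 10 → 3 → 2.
208.984 eV

The energy levels of O⁷⁺ are E_n = -13.6057 × 8² / n² eV.

First transition (10 → 3):
ΔE₁ = |E_3 - E_10|
ΔE₁ = |-96.751644444 - (-8.707648000)| = 88.043996 eV

Second transition (3 → 2):
ΔE₂ = |E_2 - E_3|
ΔE₂ = |-217.691200000 - (-96.751644444)| = 120.939556 eV

Total energy released:
E_total = ΔE₁ + ΔE₂ = 88.043996 + 120.939556 = 208.984 eV

Note: This equals the direct transition 10 → 2: 208.984 eV ✓
Energy is conserved regardless of the path taken.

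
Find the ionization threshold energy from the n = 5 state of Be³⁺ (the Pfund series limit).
8.708 eV

The series limit corresponds to the transition from n = ∞ to n = 5.
This is the highest energy (shortest wavelength) transition in the Pfund series.

E_∞ = 0 eV
E_5 = -13.6057 × 4² / 5² = -8.708 eV

Energy at series limit:
ΔE = E_∞ - E_5 = 0 - (-8.708) = 8.708 eV

This energy equals the ionization energy from the n = 5 state of Be³⁺.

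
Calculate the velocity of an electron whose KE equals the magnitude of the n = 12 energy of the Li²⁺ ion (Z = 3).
5.469e+05 m/s (or 0.1824% of c)

The binding energy at n = 12 for Li²⁺ is:
E_12 = -13.6057 × 3²/12² = -0.8503563 eV
|E_12| = 0.8503563 eV

Convert to Joules:
KE = 0.8503563 eV × (1.602177 × 10⁻¹⁹ J/eV) = 1.36242e-19 J

Using KE = ½mv²:
v = √(2·KE/m_e)
v = √(2 × 1.36242e-19 J / 9.10938 × 10⁻³¹ kg)
v = 5.469e+05 m/s

This is approximately 0.1824% the speed of light.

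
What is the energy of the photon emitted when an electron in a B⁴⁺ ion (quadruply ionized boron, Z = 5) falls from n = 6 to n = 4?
11.81 eV

The energy levels are E_n = -13.6057 Z² eV / n².

Energy at n = 6: E_6 = -13.6057 × 5² / 6² = -9.44840 eV
Energy at n = 4: E_4 = -13.6057 × 5² / 4² = -21.25891 eV

For emission (electron falling to lower state), the photon energy is:
E_photon = E_6 - E_4 = |-9.44840 - (-21.25891)|
E_photon = 11.81 eV

This energy is carried away by the emitted photon.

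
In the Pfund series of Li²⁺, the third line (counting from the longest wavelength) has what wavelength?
415.391513 nm

The lines of a series are numbered from the longest wavelength (smallest ΔE) outward; the third line is the transition from n = n_f + 3 to n_f.
The Pfund series has all transitions ending at n_f = 5.

For Li²⁺ (Z = 3), the third line (γ-line) is the jump from n = 8 to n = 5:
E_8 = -13.6057 × 3² / 8² = -1.9133015625 eV
E_5 = -13.6057 × 3² / 5² = -4.8980520000 eV
ΔE = E_8 - E_5 = 2.9847504375 eV

λ = hc/E = 1239.84 eV·nm / 2.9847504375 eV
λ = 415.391513 nm

This is the γ-line of the Pfund series in Li²⁺.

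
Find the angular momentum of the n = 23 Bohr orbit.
2.43e-33 J·s (or 23ℏ)

In the Bohr model, angular momentum is quantized:
L = nℏ

where ℏ = h/(2π) = 1.0546e-34 J·s

For n = 23:
L = 23 × 1.0546e-34 J·s
L = 2.43e-33 J·s

This can also be written as L = 23ℏ.
The angular momentum is an integer multiple of the reduced Planck constant.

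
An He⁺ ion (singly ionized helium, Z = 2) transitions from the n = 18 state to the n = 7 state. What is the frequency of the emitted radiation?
2.28e+14 Hz

First, find the transition energy:
E_18 = -13.6057 × 2² / 18² = -0.167972 eV
E_7 = -13.6057 × 2² / 7² = -1.110669 eV
|ΔE| = |E_7 - E_18| = 0.942697 eV

Convert to Joules: E = 0.942697 eV × (1.602177 × 10⁻¹⁹ J/eV) = 1.5104e-19 J

Using E = hf:
f = E/h = 1.5104e-19 J / (6.62607 × 10⁻³⁴ J·s)
f = 2.28e+14 Hz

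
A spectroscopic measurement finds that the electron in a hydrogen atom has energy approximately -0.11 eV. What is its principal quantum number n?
n = 11

The exact energy levels follow E_n = -13.6057 eV / n².

The measured value (-0.11 eV) is reported to only 2 significant figures, so we must test candidate n values and see which one matches to that precision.

Candidate energies:
  n = 9:  E = -13.6057/9² = -0.16797 eV
  n = 10:  E = -13.6057/10² = -0.13606 eV
  n = 11:  E = -13.6057/11² = -0.11244 eV  ← matches
  n = 12:  E = -13.6057/12² = -0.09448 eV
  n = 13:  E = -13.6057/13² = -0.08051 eV

Checking against the measurement of -0.11 eV (2 sig figs), only n = 11 agrees:
E_11 = -0.11244 eV, which rounds to -0.11 eV ✓

Therefore n = 11.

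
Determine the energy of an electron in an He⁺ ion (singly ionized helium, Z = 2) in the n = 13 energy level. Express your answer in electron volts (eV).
-0.32203 eV

The energy levels of a hydrogen-like atom are given by:
E_n = -13.6057 Z² / n² eV  (with Z = 2 for He⁺)

For n = 13:
E_13 = -13.6057 × 2² / 13²
E_13 = -13.6057 × 4 / 169
E_13 = -0.32203 eV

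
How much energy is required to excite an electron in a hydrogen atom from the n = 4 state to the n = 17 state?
0.8033 eV

The energy levels of a hydrogen-like atom are E_n = -13.6057 eV / n².

Energy at n = 4: E_4 = -13.6057 / 4² = -0.8503563 eV
Energy at n = 17: E_17 = -13.6057 / 17² = -0.0470785 eV

The excitation energy is the difference:
ΔE = E_17 - E_4
ΔE = -0.0470785 - (-0.8503563)
ΔE = 0.8033 eV

Since this is positive, energy must be absorbed (photon absorption).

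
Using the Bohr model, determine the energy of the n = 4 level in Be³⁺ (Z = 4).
-13.606 eV

For hydrogen-like ions, the energy levels scale with Z²:
E_n = -13.6057 Z² / n² eV

For Be³⁺ (Z = 4) at n = 4:
E_4 = -13.6057 × 4² / 4²
E_4 = -13.6057 × 16 / 16
E_4 = -217.6912 / 16
E_4 = -13.606 eV

The energy is 16 times more negative than hydrogen at the same n due to the stronger nuclear charge.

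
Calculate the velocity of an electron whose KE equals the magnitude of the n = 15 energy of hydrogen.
1.458e+05 m/s (or 0.0486% of c)

The binding energy at n = 15 for hydrogen is:
E_15 = -13.6057/15² = -0.06046978 eV
|E_15| = 0.06046978 eV

Convert to Joules:
KE = 0.06046978 eV × (1.602177 × 10⁻¹⁹ J/eV) = 9.68833e-21 J

Using KE = ½mv²:
v = √(2·KE/m_e)
v = √(2 × 9.68833e-21 J / 9.10938 × 10⁻³¹ kg)
v = 1.458e+05 m/s

This is approximately 0.0486% the speed of light.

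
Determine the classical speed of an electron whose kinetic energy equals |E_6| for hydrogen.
3.6462e+05 m/s (or 0.1216% of c)

The binding energy at n = 6 for hydrogen is:
E_6 = -13.6057/6² = -0.37793611 eV
|E_6| = 0.37793611 eV

Convert to Joules:
KE = 0.37793611 eV × (1.602177 × 10⁻¹⁹ J/eV) = 6.055205e-20 J

Using KE = ½mv²:
v = √(2·KE/m_e)
v = √(2 × 6.055205e-20 J / 9.10938 × 10⁻³¹ kg)
v = 3.6462e+05 m/s

This is approximately 0.1216% the speed of light.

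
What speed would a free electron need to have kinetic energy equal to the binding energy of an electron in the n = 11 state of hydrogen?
1.98881e+05 m/s (or 0.07% of c)

The binding energy at n = 11 for hydrogen is:
E_11 = -13.6057/11² = -0.112443802 eV
|E_11| = 0.112443802 eV

Convert to Joules:
KE = 0.112443802 eV × (1.602177 × 10⁻¹⁹ J/eV) = 1.8015487e-20 J

Using KE = ½mv²:
v = √(2·KE/m_e)
v = √(2 × 1.8015487e-20 J / 9.10938 × 10⁻³¹ kg)
v = 1.98881e+05 m/s

This is approximately 0.07% the speed of light.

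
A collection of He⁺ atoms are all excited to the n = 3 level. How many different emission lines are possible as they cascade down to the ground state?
3

The electron can occupy levels n = 1, 2, ..., 3 during de-excitation — that is m = 3 - 1 + 1 = 3 distinct levels.

The number of distinct spectral lines equals the number of ways to choose 2 of these m levels (each pair gives one possible emission transition):

Number of lines = m(m-1)/2 = 3×2/2 = 3

These correspond to all possible transitions between the 3 levels:
3 → 2, 3 → 1, 2 → 1

Each transition produces a photon with a unique energy (and thus wavelength). This count does not depend on Z.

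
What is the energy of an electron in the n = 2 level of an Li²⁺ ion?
-30.61283 eV

For hydrogen-like ions, the energy levels scale with Z²:
E_n = -13.6057 Z² / n² eV

For Li²⁺ (Z = 3) at n = 2:
E_2 = -13.6057 × 3² / 2²
E_2 = -13.6057 × 9 / 4
E_2 = -122.4513 / 4
E_2 = -30.61283 eV

The energy is 9 times more negative than hydrogen at the same n due to the stronger nuclear charge.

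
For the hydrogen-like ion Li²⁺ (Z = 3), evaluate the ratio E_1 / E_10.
100.0000

Using E_n = -13.6057 Z² / n² eV with Z = 3:

E_1 = -13.6057 × 3² / 1² = -122.4513 / 1 = -122.4513000000 eV
E_10 = -13.6057 × 3² / 10² = -122.4513 / 100 = -1.2245130000 eV

The ratio is:
E_1/E_10 = (-122.4513000000) / (-1.2245130000)
E_1/E_10 = (-122.4513/1) / (-122.4513/100)
E_1/E_10 = 100/1
E_1/E_10 = 100.0000
(Note: the Z² factors cancel in the ratio.)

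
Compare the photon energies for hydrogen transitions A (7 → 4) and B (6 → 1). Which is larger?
6 → 1

Calculate the energy for each transition:

Transition 7 → 4:
ΔE₁ = |E_4 - E_7| = |-13.6057/4² - (-13.6057/7²)|
ΔE₁ = |-0.8503562500 - (-0.2776673469)| = 0.5726889 eV

Transition 6 → 1:
ΔE₂ = |E_1 - E_6| = |-13.6057/1² - (-13.6057/6²)|
ΔE₂ = |-13.6057000000 - (-0.3779361111)| = 13.2277639 eV

Since 13.2277639 eV > 0.5726889 eV, the transition 6 → 1 emits the more energetic photon.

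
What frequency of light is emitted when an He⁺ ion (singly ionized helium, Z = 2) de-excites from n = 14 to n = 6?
2.984e+14 Hz

First, find the transition energy:
E_14 = -13.6057 × 2² / 14² = -0.277667 eV
E_6 = -13.6057 × 2² / 6² = -1.511744 eV
|ΔE| = |E_6 - E_14| = 1.234077 eV

Convert to Joules: E = 1.234077 eV × (1.602177 × 10⁻¹⁹ J/eV) = 1.97721e-19 J

Using E = hf:
f = E/h = 1.97721e-19 J / (6.62607 × 10⁻³⁴ J·s)
f = 2.984e+14 Hz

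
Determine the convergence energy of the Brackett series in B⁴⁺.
21.2589 eV

The series limit corresponds to the transition from n = ∞ to n = 4.
This is the highest energy (shortest wavelength) transition in the Brackett series.

E_∞ = 0 eV
E_4 = -13.6057 × 5² / 4² = -21.2589 eV

Energy at series limit:
ΔE = E_∞ - E_4 = 0 - (-21.2589) = 21.2589 eV

This energy equals the ionization energy from the n = 4 state of B⁴⁺.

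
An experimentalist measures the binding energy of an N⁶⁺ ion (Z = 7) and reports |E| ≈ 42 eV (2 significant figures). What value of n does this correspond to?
n = 4

The exact energy levels follow E_n = -13.6057 Z² / n² eV with Z = 7.

The measured value (-42 eV) is reported to only 2 significant figures, so we must test candidate n values and see which one matches to that precision.

Candidate energies:
  n = 2:  E = -13.6057 × 7² / 2² = -166.66983 eV
  n = 3:  E = -13.6057 × 7² / 3² = -74.07548 eV
  n = 4:  E = -13.6057 × 7² / 4² = -41.66746 eV  ← matches
  n = 5:  E = -13.6057 × 7² / 5² = -26.66717 eV
  n = 6:  E = -13.6057 × 7² / 6² = -18.51887 eV

Checking against the measurement of -42 eV (2 sig figs), only n = 4 agrees:
E_4 = -41.66746 eV, which rounds to -42 eV ✓

Therefore n = 4.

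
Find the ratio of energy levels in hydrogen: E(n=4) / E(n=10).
6.25

Using E_n = -13.6057 Z² / n² eV with Z = 1:

E_4 = -13.6057 / 4² = -13.6057 / 16 = -0.85035625 eV
E_10 = -13.6057 / 10² = -13.6057 / 100 = -0.13605700 eV

The ratio is:
E_4/E_10 = (-0.85035625) / (-0.13605700)
E_4/E_10 = (-13.6057/16) / (-13.6057/100)
E_4/E_10 = 100/16
E_4/E_10 = 6.25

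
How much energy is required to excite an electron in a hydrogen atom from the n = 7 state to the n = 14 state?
0.2083 eV

The energy levels of a hydrogen-like atom are E_n = -13.6057 eV / n².

Energy at n = 7: E_7 = -13.6057 / 7² = -0.2776673 eV
Energy at n = 14: E_14 = -13.6057 / 14² = -0.0694168 eV

The excitation energy is the difference:
ΔE = E_14 - E_7
ΔE = -0.0694168 - (-0.2776673)
ΔE = 0.2083 eV

Since this is positive, energy must be absorbed (photon absorption).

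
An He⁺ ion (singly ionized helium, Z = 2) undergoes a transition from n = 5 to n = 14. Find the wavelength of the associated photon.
652.807 nm

First, find the transition energy using E_n = -13.6057 Z² / n² eV:
E_5 = -13.6057 × 2² / 5² = -2.1769120 eV
E_14 = -13.6057 × 2² / 14² = -0.2776673 eV

Photon energy: |ΔE| = |E_14 - E_5| = 1.8992447 eV

Convert to wavelength using E = hc/λ with hc = 1239.84 eV·nm:
λ = hc/E = 1239.84 eV·nm / 1.8992447 eV
λ = 652.807 nm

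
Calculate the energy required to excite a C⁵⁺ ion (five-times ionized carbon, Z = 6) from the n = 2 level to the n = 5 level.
102.859092 eV

The energy levels of a hydrogen-like atom are E_n = -13.6057 Z² eV / n².

Energy at n = 2: E_2 = -13.6057 × 6² / 2² = -122.451300000 eV
Energy at n = 5: E_5 = -13.6057 × 6² / 5² = -19.592208000 eV

The excitation energy is the difference:
ΔE = E_5 - E_2
ΔE = -19.592208000 - (-122.451300000)
ΔE = 102.859092 eV

Since this is positive, energy must be absorbed (photon absorption).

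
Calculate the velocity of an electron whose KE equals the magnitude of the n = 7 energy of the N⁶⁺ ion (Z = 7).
2.1877e+06 m/s (or 0.73% of c)

The binding energy at n = 7 for N⁶⁺ is:
E_7 = -13.6057 × 7²/7² = -13.605700 eV
|E_7| = 13.605700 eV

Convert to Joules:
KE = 13.605700 eV × (1.602177 × 10⁻¹⁹ J/eV) = 2.179874e-18 J

Using KE = ½mv²:
v = √(2·KE/m_e)
v = √(2 × 2.179874e-18 J / 9.10938 × 10⁻³¹ kg)
v = 2.1877e+06 m/s

This is approximately 0.73% the speed of light.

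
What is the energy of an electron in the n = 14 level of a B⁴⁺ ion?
-1.735 eV

For hydrogen-like ions, the energy levels scale with Z²:
E_n = -13.6057 Z² / n² eV

For B⁴⁺ (Z = 5) at n = 14:
E_14 = -13.6057 × 5² / 14²
E_14 = -13.6057 × 25 / 196
E_14 = -340.1425 / 196
E_14 = -1.735 eV

The energy is 25 times more negative than hydrogen at the same n due to the stronger nuclear charge.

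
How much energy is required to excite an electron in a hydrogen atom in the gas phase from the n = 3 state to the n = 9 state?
1.34 eV

The energy levels of a hydrogen-like atom are E_n = -13.6057 eV / n².

Energy at n = 3: E_3 = -13.6057 / 3² = -1.51174 eV
Energy at n = 9: E_9 = -13.6057 / 9² = -0.16797 eV

The excitation energy is the difference:
ΔE = E_9 - E_3
ΔE = -0.16797 - (-1.51174)
ΔE = 1.34 eV

Since this is positive, energy must be absorbed (photon absorption).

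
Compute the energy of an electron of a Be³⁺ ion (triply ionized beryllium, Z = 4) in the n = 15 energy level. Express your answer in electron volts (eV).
-0.9675 eV

The energy levels of a hydrogen-like atom are given by:
E_n = -13.6057 Z² / n² eV  (with Z = 4 for Be³⁺)

For n = 15:
E_15 = -13.6057 × 4² / 15²
E_15 = -13.6057 × 16 / 225
E_15 = -0.9675 eV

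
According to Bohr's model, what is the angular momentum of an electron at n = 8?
8.4366e-34 J·s (or 8ℏ)

In the Bohr model, angular momentum is quantized:
L = nℏ

where ℏ = h/(2π) = 1.054572e-34 J·s

For n = 8:
L = 8 × 1.054572e-34 J·s
L = 8.4366e-34 J·s

This can also be written as L = 8ℏ.
The angular momentum is an integer multiple of the reduced Planck constant.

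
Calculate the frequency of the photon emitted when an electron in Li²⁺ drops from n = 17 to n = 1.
2.95061e+16 Hz

First, find the transition energy:
E_17 = -13.6057 × 3² / 17² = -0.423707 eV
E_1 = -13.6057 × 3² / 1² = -122.451300 eV
|ΔE| = |E_1 - E_17| = 122.027593 eV

Convert to Joules: E = 122.027593 eV × (1.602177 × 10⁻¹⁹ J/eV) = 1.9550980e-17 J

Using E = hf:
f = E/h = 1.9550980e-17 J / (6.62607 × 10⁻³⁴ J·s)
f = 2.95061e+16 Hz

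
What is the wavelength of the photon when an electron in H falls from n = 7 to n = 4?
2164.945 nm

First, find the transition energy using E_n = -13.6057 / n² eV:
E_7 = -13.6057 / 7² = -0.277667347 eV
E_4 = -13.6057 / 4² = -0.850356250 eV

Photon energy: |ΔE| = |E_4 - E_7| = 0.572688903 eV

Convert to wavelength using E = hc/λ with hc = 1239.84 eV·nm:
λ = hc/E = 1239.84 eV·nm / 0.572688903 eV
λ = 2164.945 nm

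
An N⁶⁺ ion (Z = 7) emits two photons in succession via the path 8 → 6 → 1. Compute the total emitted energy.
656.262 eV

The energy levels of N⁶⁺ are E_n = -13.6057 × 7² / n² eV.

First transition (8 → 6):
ΔE₁ = |E_6 - E_8|
ΔE₁ = |-18.518869444 - (-10.416864063)| = 8.102005 eV

Second transition (6 → 1):
ΔE₂ = |E_1 - E_6|
ΔE₂ = |-666.679300000 - (-18.518869444)| = 648.160431 eV

Total energy released:
E_total = ΔE₁ + ΔE₂ = 8.102005 + 648.160431 = 656.262 eV

Note: This equals the direct transition 8 → 1: 656.262 eV ✓
Energy is conserved regardless of the path taken.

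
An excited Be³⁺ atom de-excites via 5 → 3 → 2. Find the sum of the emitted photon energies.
45.71515 eV

The energy levels of Be³⁺ are E_n = -13.6057 × 4² / n² eV.

First transition (5 → 3):
ΔE₁ = |E_3 - E_5|
ΔE₁ = |-24.18791111111 - (-8.70764800000)| = 15.48026311 eV

Second transition (3 → 2):
ΔE₂ = |E_2 - E_3|
ΔE₂ = |-54.42280000000 - (-24.18791111111)| = 30.23488889 eV

Total energy released:
E_total = ΔE₁ + ΔE₂ = 15.48026311 + 30.23488889 = 45.71515 eV

Note: This equals the direct transition 5 → 2: 45.71515 eV ✓
Energy is conserved regardless of the path taken.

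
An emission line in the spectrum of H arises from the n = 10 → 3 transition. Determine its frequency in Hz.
3.326e+14 Hz

First, find the transition energy:
E_10 = -13.6057 / 10² = -0.136057 eV
E_3 = -13.6057 / 3² = -1.511744 eV
|ΔE| = |E_3 - E_10| = 1.375687 eV

Convert to Joules: E = 1.375687 eV × (1.602177 × 10⁻¹⁹ J/eV) = 2.20409e-19 J

Using E = hf:
f = E/h = 2.20409e-19 J / (6.62607 × 10⁻³⁴ J·s)
f = 3.326e+14 Hz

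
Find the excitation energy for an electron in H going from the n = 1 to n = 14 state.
13.54 eV

The energy levels of a hydrogen-like atom are E_n = -13.6057 eV / n².

Energy at n = 1: E_1 = -13.6057 / 1² = -13.60570 eV
Energy at n = 14: E_14 = -13.6057 / 14² = -0.06942 eV

The excitation energy is the difference:
ΔE = E_14 - E_1
ΔE = -0.06942 - (-13.60570)
ΔE = 13.54 eV

Since this is positive, energy must be absorbed (photon absorption).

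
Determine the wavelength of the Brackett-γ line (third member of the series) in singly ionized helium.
541.236 nm

The lines of a series are numbered from the longest wavelength (smallest ΔE) outward; the third line is the transition from n = n_f + 3 to n_f.
The Brackett series has all transitions ending at n_f = 4.

For He⁺ (Z = 2), the third line (γ-line) is the jump from n = 7 to n = 4:
E_7 = -13.6057 × 2² / 7² = -1.1106694 eV
E_4 = -13.6057 × 2² / 4² = -3.4014250 eV
ΔE = E_7 - E_4 = 2.2907556 eV

λ = hc/E = 1239.84 eV·nm / 2.2907556 eV
λ = 541.236 nm

This is the γ-line of the Brackett series in He⁺.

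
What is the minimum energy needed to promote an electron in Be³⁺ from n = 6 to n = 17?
5.293721 eV

The energy levels of a hydrogen-like atom are E_n = -13.6057 Z² eV / n².

Energy at n = 6: E_6 = -13.6057 × 4² / 6² = -6.046977778 eV
Energy at n = 17: E_17 = -13.6057 × 4² / 17² = -0.753256747 eV

The excitation energy is the difference:
ΔE = E_17 - E_6
ΔE = -0.753256747 - (-6.046977778)
ΔE = 5.293721 eV

Since this is positive, energy must be absorbed (photon absorption).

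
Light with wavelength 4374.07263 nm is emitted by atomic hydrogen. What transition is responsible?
n = 12 → n = 6

First, find the photon energy from the wavelength (hc = 1239.84 eV·nm):
E = hc/λ = 1239.84 eV·nm / 4374.07263 nm = 0.28345208 eV

The energy levels of hydrogen satisfy E_n = -13.6057 / n² eV, so an emission n_i → n_f releases
ΔE = 13.6057 × (1/n_f² − 1/n_i²) eV.

Setting ΔE equal to the photon energy:
1/n_f² − 1/n_i² = 0.28345208 / 13.6057 = 0.020833333

Since 1/n_i² must be positive, we need 1/n_f² > 0.020833333, i.e. n_f ≤ 6. For each allowed n_f, solve n_i = (1/n_f² − 0.020833333)^(−1/2) and check whether it is a whole number:
  n_f = 1: 1/n_i² = 1.000000000 − 0.020833333 = 0.979166667 → n_i = 1.011  (not an integer) ✗
  n_f = 2: 1/n_i² = 0.250000000 − 0.020833333 = 0.229166667 → n_i = 2.089  (not an integer) ✗
  n_f = 3: 1/n_i² = 0.111111111 − 0.020833333 = 0.090277778 → n_i = 3.328  (not an integer) ✗
  n_f = 4: 1/n_i² = 0.062500000 − 0.020833333 = 0.041666667 → n_i = 4.899  (not an integer) ✗
  n_f = 5: 1/n_i² = 0.040000000 − 0.020833333 = 0.019166667 → n_i = 7.223  (not an integer) ✗
  n_f = 6: 1/n_i² = 0.027777778 − 0.020833333 = 0.006944445 → n_i = 12.000  → integer, n_i = 12 ✓

Only n_f = 6 gives an integer upper level, n_i = 12.

The transition is from n = 12 to n = 6 (emission).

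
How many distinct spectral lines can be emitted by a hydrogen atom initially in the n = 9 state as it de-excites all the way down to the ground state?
36

The electron can occupy levels n = 1, 2, ..., 9 during de-excitation — that is m = 9 - 1 + 1 = 9 distinct levels.

The number of distinct spectral lines equals the number of ways to choose 2 of these m levels (each pair gives one possible emission transition):

Number of lines = m(m-1)/2 = 9×8/2 = 36

These correspond to all possible transitions between the 9 levels:
9 → 8, 9 → 7, 9 → 6, 9 → 5, 9 → 4, 9 → 3, 9 → 2, 9 → 1...

Each transition produces a photon with a unique energy (and thus wavelength). This count does not depend on Z.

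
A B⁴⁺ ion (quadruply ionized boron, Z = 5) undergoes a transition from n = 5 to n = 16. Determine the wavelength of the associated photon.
100.9887 nm

First, find the transition energy using E_n = -13.6057 Z² / n² eV:
E_5 = -13.6057 × 5² / 5² = -13.6057000 eV
E_16 = -13.6057 × 5² / 16² = -1.3286816 eV

Photon energy: |ΔE| = |E_16 - E_5| = 12.2770184 eV

Convert to wavelength using E = hc/λ with hc = 1239.84 eV·nm:
λ = hc/E = 1239.84 eV·nm / 12.2770184 eV
λ = 100.9887 nm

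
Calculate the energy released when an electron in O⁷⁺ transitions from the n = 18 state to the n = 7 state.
15.0832 eV

The energy levels are E_n = -13.6057 Z² eV / n².

Energy at n = 18: E_18 = -13.6057 × 8² / 18² = -2.6875457 eV
Energy at n = 7: E_7 = -13.6057 × 8² / 7² = -17.7707102 eV

For emission (electron falling to lower state), the photon energy is:
E_photon = E_18 - E_7 = |-2.6875457 - (-17.7707102)|
E_photon = 15.0832 eV

This energy is carried away by the emitted photon.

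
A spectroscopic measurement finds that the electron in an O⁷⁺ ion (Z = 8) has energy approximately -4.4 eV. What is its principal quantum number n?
n = 14

The exact energy levels follow E_n = -13.6057 Z² / n² eV with Z = 8.

The measured value (-4.4 eV) is reported to only 2 significant figures, so we must test candidate n values and see which one matches to that precision.

Candidate energies:
  n = 12:  E = -13.6057 × 8² / 12² = -6.046978 eV
  n = 13:  E = -13.6057 × 8² / 13² = -5.152454 eV
  n = 14:  E = -13.6057 × 8² / 14² = -4.442678 eV  ← matches
  n = 15:  E = -13.6057 × 8² / 15² = -3.870066 eV
  n = 16:  E = -13.6057 × 8² / 16² = -3.401425 eV

Checking against the measurement of -4.4 eV (2 sig figs), only n = 14 agrees:
E_14 = -4.442678 eV, which rounds to -4.4 eV ✓

Therefore n = 14.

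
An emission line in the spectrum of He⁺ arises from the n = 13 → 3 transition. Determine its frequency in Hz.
1.38e+15 Hz

First, find the transition energy:
E_13 = -13.6057 × 2² / 13² = -0.32202840 eV
E_3 = -13.6057 × 2² / 3² = -6.04697778 eV
|ΔE| = |E_3 - E_13| = 5.72494938 eV

Convert to Joules: E = 5.72494938 eV × (1.602177 × 10⁻¹⁹ J/eV) = 9.1724e-19 J

Using E = hf:
f = E/h = 9.1724e-19 J / (6.62607 × 10⁻³⁴ J·s)
f = 1.38e+15 Hz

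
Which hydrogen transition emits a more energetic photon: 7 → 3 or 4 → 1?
4 → 1

Calculate the energy for each transition:

Transition 7 → 3:
ΔE₁ = |E_3 - E_7| = |-13.6057/3² - (-13.6057/7²)|
ΔE₁ = |-1.511744444444 - (-0.277667346939)| = 1.234077098 eV

Transition 4 → 1:
ΔE₂ = |E_1 - E_4| = |-13.6057/1² - (-13.6057/4²)|
ΔE₂ = |-13.605700000000 - (-0.850356250000)| = 12.755343750 eV

Since 12.755343750 eV > 1.234077098 eV, the transition 4 → 1 emits the more energetic photon.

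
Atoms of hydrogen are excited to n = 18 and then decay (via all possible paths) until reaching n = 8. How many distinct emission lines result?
55

The electron can occupy levels n = 8, 9, ..., 18 during de-excitation — that is m = 18 - 8 + 1 = 11 distinct levels.

The number of distinct spectral lines equals the number of ways to choose 2 of these m levels (each pair gives one possible emission transition):

Number of lines = m(m-1)/2 = 11×10/2 = 55

These correspond to all possible transitions between the 11 levels:
18 → 17, 18 → 16, 18 → 15, 18 → 14, 18 → 13, 18 → 12, 18 → 11, 18 → 10...

Each transition produces a photon with a unique energy (and thus wavelength). This count does not depend on Z.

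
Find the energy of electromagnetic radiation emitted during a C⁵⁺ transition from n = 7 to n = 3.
44.43 eV

The energy levels are E_n = -13.6057 Z² eV / n².

Energy at n = 7: E_7 = -13.6057 × 6² / 7² = -9.99602 eV
Energy at n = 3: E_3 = -13.6057 × 6² / 3² = -54.42280 eV

For emission (electron falling to lower state), the photon energy is:
E_photon = E_7 - E_3 = |-9.99602 - (-54.42280)|
E_photon = 44.43 eV

This energy is carried away by the emitted photon.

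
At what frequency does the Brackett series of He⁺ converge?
8.2246e+14 Hz

The series limit corresponds to the transition from n = ∞ to n = 4.
This is the highest energy (shortest wavelength) transition in the Brackett series.

E_∞ = 0 eV
E_4 = -13.6057 × 2² / 4² = -3.4014250 eV

Energy at series limit:
ΔE = E_∞ - E_4 = 0 - (-3.4014250) = 3.4014250 eV
E = 3.4014250 eV × (1.602177 × 10⁻¹⁹ J/eV) = 5.449685e-19 J
f = E/h = 5.449685e-19 J / (6.62607 × 10⁻³⁴ J·s) = 8.2246e+14 Hz

This energy equals the ionization energy from the n = 4 state of He⁺.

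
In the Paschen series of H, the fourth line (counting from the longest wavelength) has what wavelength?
1004.67 nm

The lines of a series are numbered from the longest wavelength (smallest ΔE) outward; the fourth line is the transition from n = n_f + 4 to n_f.
The Paschen series has all transitions ending at n_f = 3.

For H, the fourth line (δ-line) is the jump from n = 7 to n = 3:
E_7 = -13.6057 / 7² = -0.2776673 eV
E_3 = -13.6057 / 3² = -1.5117444 eV
ΔE = E_7 - E_3 = 1.2340771 eV

λ = hc/E = 1239.84 eV·nm / 1.2340771 eV
λ = 1004.67 nm

This is the δ-line of the Paschen series in H.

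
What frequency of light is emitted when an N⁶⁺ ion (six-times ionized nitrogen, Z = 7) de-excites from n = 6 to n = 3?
1.34e+16 Hz

First, find the transition energy:
E_6 = -13.6057 × 7² / 6² = -18.51886944 eV
E_3 = -13.6057 × 7² / 3² = -74.07547778 eV
|ΔE| = |E_3 - E_6| = 55.55660834 eV

Convert to Joules: E = 55.55660834 eV × (1.602177 × 10⁻¹⁹ J/eV) = 8.9012e-18 J

Using E = hf:
f = E/h = 8.9012e-18 J / (6.62607 × 10⁻³⁴ J·s)
f = 1.34e+16 Hz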